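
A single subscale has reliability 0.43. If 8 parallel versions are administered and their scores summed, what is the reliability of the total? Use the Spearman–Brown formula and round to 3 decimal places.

0.858

ρ_k = kρ / (1 + (k−1)ρ) = 8·0.43 / (1 + 7·0.43) = 3.440 / 4.010 = 0.858.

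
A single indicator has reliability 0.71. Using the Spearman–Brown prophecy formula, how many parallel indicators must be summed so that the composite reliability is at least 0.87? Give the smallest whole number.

k ≥ ρ*(1−ρ₁)/(ρ₁(1−ρ*)) = 0.87·0.29 / (0.71·0.13) = 2.733.
Smallest integer k = 3.

3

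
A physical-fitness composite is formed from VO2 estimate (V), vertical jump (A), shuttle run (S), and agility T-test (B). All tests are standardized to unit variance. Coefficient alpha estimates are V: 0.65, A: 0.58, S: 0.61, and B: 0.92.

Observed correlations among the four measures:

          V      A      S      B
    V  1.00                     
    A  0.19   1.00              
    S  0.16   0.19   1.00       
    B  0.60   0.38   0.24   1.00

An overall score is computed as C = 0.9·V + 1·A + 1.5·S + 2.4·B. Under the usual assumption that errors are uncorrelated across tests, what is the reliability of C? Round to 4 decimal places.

Var(C) = 0.9² + 1 + 1.5² + 2.4² + 2·[0.9·0.19 + 1.35·0.16 + 2.16·0.60 + 1.5·0.19 + 2.4·0.38 + 3.6·0.24] = 9.82 + 7.488 = 17.308.
Under uncorrelated errors the observed covariances equal the true-score covariances, so only the own-variance terms attenuate.
True-score variance = [0.9²·0.65 + 0.58 + 1.5²·0.61 + 2.4²·0.92] + 7.488 = 7.7782 + 7.488 = 15.2662.
Reliability = 15.2662 / 17.308 = 0.8820.

0.8820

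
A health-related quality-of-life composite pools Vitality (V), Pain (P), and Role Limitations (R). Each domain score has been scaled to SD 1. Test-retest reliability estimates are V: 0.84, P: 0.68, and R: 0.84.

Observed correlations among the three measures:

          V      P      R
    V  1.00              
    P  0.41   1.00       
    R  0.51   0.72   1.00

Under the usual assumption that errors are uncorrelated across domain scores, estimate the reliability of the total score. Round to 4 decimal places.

Var(V+P+R) = 3 + 2·[0.41 + 0.51 + 0.72] = 3 + 3.28 = 6.28.
Under uncorrelated errors the observed covariances equal the true-score covariances, so only the own-variance terms attenuate.
True-score variance = [0.84 + 0.68 + 0.84] + 3.28 = 2.36 + 3.28 = 5.64.
Reliability = 5.64 / 6.28 = 0.8981.

0.8981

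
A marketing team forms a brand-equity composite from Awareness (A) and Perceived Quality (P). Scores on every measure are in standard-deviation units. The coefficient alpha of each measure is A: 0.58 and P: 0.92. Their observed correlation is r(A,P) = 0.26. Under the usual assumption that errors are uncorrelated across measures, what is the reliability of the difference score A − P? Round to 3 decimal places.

Var(A−P) = 1 + 1 − 2·0.26 = 2 − 0.52 = 1.48.
Because errors are independent across components, Cov(Tᵢ,Tⱼ) = Cov(Xᵢ,Xⱼ); the off-diagonal part of the true-score variance is the same as above.
True-score variance = [0.58 + 0.92] − 0.52 = 1.5 − 0.52 = 0.98.
Reliability = 0.98 / 1.48 = 0.662.

0.662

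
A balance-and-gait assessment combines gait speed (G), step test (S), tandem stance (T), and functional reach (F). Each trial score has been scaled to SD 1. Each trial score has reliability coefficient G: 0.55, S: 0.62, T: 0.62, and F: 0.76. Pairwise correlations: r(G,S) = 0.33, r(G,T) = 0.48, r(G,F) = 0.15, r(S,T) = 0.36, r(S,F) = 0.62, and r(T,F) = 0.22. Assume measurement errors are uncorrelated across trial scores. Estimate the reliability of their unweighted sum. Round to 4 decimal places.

0.8257

Var(G+S+T+F) = 4 + 2·[0.33 + 0.48 + 0.15 + 0.36 + 0.62 + 0.22] = 4 + 4.32 = 8.32.
Because errors are independent across components, Cov(Tᵢ,Tⱼ) = Cov(Xᵢ,Xⱼ); the off-diagonal part of the true-score variance is the same as above.
True-score variance = [0.55 + 0.62 + 0.62 + 0.76] + 4.32 = 2.55 + 4.32 = 6.87.
Reliability = 6.87 / 8.32 = 0.8257.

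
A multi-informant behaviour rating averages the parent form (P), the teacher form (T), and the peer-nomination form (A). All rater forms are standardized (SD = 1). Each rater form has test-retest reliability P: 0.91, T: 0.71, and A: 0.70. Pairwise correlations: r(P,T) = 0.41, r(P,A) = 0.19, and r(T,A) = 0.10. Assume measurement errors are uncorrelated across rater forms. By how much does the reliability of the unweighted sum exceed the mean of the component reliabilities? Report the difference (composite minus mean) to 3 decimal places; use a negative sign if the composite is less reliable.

0.072

Var(sum) = 3 + 1.4 = 4.4; true-score variance = 2.32 + 1.4 = 3.72; composite reliability = 0.8455.
Mean component reliability = 0.7733.
Difference = 0.8455 − 0.7733 = 0.072.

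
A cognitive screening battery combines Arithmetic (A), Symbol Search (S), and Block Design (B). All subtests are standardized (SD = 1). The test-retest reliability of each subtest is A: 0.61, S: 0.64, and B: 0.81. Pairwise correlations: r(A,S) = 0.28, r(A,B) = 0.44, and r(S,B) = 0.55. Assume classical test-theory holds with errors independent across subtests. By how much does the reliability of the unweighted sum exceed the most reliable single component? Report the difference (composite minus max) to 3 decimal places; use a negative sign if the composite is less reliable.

0.020

Var(sum) = 3 + 2.54 = 5.54; true-score variance = 2.06 + 2.54 = 4.6; composite reliability = 0.8303.
Max component reliability = 0.8100.
Difference = 0.8303 − 0.8100 = 0.020.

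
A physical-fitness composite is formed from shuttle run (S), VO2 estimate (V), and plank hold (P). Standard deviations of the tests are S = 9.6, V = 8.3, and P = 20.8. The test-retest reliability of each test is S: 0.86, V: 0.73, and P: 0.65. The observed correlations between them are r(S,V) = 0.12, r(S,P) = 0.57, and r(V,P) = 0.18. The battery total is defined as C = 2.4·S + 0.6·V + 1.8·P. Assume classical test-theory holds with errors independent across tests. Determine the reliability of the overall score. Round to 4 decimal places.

Var(C) = 2.4²·9.6² + 0.6²·8.3² + 1.8²·20.8² + 2·[1.44·9.6·8.3·0.12 + 4.32·9.6·20.8·0.57 + 1.08·8.3·20.8·0.18] = 1957.4 + 1078.04 = 3035.44.
Because errors are independent across components, Cov(Tᵢ,Tⱼ) = Cov(Xᵢ,Xⱼ); the off-diagonal part of the true-score variance is the same as above.
True-score variance = [2.4²·9.6²·0.86 + 0.6²·8.3²·0.73 + 1.8²·20.8²·0.65] + 1078.04 = 1385.77 + 1078.04 = 2463.81.
Reliability = 2463.81 / 3035.44 = 0.8117.

0.8117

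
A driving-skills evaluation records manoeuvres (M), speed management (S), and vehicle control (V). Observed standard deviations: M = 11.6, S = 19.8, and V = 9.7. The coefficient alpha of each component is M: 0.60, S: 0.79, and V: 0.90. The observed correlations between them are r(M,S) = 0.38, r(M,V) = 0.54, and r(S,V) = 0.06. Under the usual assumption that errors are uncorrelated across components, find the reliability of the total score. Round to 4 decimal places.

Var(M+S+V) = 11.6² + 19.8² + 9.7² + 2·[11.6·19.8·0.38 + 11.6·9.7·0.54 + 19.8·9.7·0.06] = 620.69 + 319.126 = 939.816.
Under uncorrelated errors the observed covariances equal the true-score covariances, so only the own-variance terms attenuate.
True-score variance = [11.6²·0.60 + 19.8²·0.79 + 9.7²·0.90] + 319.126 = 475.129 + 319.126 = 794.254.
Reliability = 794.254 / 939.816 = 0.8451.

0.8451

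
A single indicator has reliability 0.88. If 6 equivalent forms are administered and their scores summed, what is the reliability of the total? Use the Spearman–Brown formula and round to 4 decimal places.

0.9778

ρ_k = kρ / (1 + (k−1)ρ) = 6·0.88 / (1 + 5·0.88) = 5.280 / 5.400 = 0.9778.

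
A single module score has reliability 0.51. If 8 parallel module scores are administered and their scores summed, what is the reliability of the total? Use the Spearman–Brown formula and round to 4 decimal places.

0.8928

ρ_k = kρ / (1 + (k−1)ρ) = 8·0.51 / (1 + 7·0.51) = 4.080 / 4.570 = 0.8928.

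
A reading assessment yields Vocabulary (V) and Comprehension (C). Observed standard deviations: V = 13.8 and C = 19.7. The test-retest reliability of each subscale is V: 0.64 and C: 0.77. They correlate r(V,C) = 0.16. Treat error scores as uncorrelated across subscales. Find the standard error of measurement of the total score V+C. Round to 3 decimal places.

Var(total) = 578.53 + 86.9952 = 665.525.
True-score variance = 420.711 + 86.9952 = 507.706, so reliability = 0.7629.
Error variance = 665.525 − 507.706 = 157.819; SEM = √157.819 = 12.563.

12.563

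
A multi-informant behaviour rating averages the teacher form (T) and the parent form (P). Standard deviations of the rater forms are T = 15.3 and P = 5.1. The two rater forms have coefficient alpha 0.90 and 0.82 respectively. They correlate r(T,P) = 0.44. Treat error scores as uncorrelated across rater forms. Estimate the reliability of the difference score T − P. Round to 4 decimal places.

Var(T−P) = 15.3² + 5.1² − 2·15.3·5.1·0.44 = 260.1 − 68.6664 = 191.434.
With uncorrelated errors the cross-covariances are all true-score covariance, so they carry over unchanged; only the diagonal terms shrink to ρᵢσᵢ².
True-score variance = [15.3²·0.90 + 5.1²·0.82] − 68.6664 = 232.009 − 68.6664 = 163.343.
Reliability = 163.343 / 191.434 = 0.8533.

0.8533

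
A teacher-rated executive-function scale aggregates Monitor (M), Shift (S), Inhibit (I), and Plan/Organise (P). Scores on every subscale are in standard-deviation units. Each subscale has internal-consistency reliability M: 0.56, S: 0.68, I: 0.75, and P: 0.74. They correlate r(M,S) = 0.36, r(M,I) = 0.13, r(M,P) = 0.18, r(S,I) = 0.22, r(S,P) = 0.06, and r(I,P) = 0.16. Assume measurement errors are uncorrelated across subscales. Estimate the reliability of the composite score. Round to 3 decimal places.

Var(M+S+I+P) = 4 + 2·[0.36 + 0.13 + 0.18 + 0.22 + 0.06 + 0.16] = 4 + 2.22 = 6.22.
Because errors are independent across components, Cov(Tᵢ,Tⱼ) = Cov(Xᵢ,Xⱼ); the off-diagonal part of the true-score variance is the same as above.
True-score variance = [0.56 + 0.68 + 0.75 + 0.74] + 2.22 = 2.73 + 2.22 = 4.95.
Reliability = 4.95 / 6.22 = 0.796.

0.796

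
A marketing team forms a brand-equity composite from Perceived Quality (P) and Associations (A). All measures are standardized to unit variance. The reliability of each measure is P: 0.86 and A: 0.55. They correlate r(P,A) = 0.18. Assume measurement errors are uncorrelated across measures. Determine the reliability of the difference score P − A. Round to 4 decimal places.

0.6402

Var(P−A) = 1 + 1 − 2·0.18 = 2 − 0.36 = 1.64.
Under uncorrelated errors the observed covariances equal the true-score covariances, so only the own-variance terms attenuate.
True-score variance = [0.86 + 0.55] − 0.36 = 1.41 − 0.36 = 1.05.
Reliability = 1.05 / 1.64 = 0.6402.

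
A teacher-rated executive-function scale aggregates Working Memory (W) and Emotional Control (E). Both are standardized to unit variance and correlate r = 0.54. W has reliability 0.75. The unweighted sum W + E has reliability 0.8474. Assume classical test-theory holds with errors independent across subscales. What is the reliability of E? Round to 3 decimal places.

0.780

Var(W+E) = 2 + 2·0.54 = 3.080.
True-score variance = ρ_W + ρ_E + 2·0.54, so 0.8474 = (0.75 + ρ_E + 1.08) / 3.080.
ρ_E = 0.8474·3.080 − 0.75 − 1.08 = 0.780.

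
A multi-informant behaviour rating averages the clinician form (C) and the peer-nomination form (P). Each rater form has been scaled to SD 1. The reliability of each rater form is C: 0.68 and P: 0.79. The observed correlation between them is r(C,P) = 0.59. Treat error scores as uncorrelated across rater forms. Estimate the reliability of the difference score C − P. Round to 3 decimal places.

Var(C−P) = 1 + 1 − 2·0.59 = 2 − 1.18 = 0.82.
With uncorrelated errors the cross-covariances are all true-score covariance, so they carry over unchanged; only the diagonal terms shrink to ρᵢσᵢ².
True-score variance = [0.68 + 0.79] − 1.18 = 1.47 − 1.18 = 0.29.
Reliability = 0.29 / 0.82 = 0.354.

0.354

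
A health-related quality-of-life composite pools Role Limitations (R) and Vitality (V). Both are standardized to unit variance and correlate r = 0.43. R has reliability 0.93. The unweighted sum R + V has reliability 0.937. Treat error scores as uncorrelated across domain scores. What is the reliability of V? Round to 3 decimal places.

0.890

Var(R+V) = 2 + 2·0.43 = 2.860.
True-score variance = ρ_R + ρ_V + 2·0.43, so 0.937 = (0.93 + ρ_V + 0.86) / 2.860.
ρ_V = 0.937·2.860 − 0.93 − 0.86 = 0.890.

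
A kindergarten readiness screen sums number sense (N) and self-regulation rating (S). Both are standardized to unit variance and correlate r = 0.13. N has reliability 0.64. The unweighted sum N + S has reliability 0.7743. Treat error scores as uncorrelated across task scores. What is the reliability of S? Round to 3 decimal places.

Var(N+S) = 2 + 2·0.13 = 2.260.
True-score variance = ρ_N + ρ_S + 2·0.13, so 0.7743 = (0.64 + ρ_S + 0.26) / 2.260.
ρ_S = 0.7743·2.260 − 0.64 − 0.26 = 0.850.

0.850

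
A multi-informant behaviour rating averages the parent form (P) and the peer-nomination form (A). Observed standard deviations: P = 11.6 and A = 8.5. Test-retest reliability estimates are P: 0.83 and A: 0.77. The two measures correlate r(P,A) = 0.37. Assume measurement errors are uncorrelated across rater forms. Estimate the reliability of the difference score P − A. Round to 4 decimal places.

0.7049

Var(P−A) = 11.6² + 8.5² − 2·11.6·8.5·0.37 = 206.81 − 72.964 = 133.846.
Under uncorrelated errors the observed covariances equal the true-score covariances, so only the own-variance terms attenuate.
True-score variance = [11.6²·0.83 + 8.5²·0.77] − 72.964 = 167.317 − 72.964 = 94.3533.
Reliability = 94.3533 / 133.846 = 0.7049.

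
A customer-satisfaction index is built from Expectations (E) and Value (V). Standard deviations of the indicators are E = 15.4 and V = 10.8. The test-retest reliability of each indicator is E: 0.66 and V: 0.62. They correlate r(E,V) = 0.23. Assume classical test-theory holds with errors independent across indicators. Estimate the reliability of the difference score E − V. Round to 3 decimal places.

0.549

Var(E−V) = 15.4² + 10.8² − 2·15.4·10.8·0.23 = 353.8 − 76.5072 = 277.293.
Because errors are independent across components, Cov(Tᵢ,Tⱼ) = Cov(Xᵢ,Xⱼ); the off-diagonal part of the true-score variance is the same as above.
True-score variance = [15.4²·0.66 + 10.8²·0.62] − 76.5072 = 228.842 − 76.5072 = 152.335.
Reliability = 152.335 / 277.293 = 0.549.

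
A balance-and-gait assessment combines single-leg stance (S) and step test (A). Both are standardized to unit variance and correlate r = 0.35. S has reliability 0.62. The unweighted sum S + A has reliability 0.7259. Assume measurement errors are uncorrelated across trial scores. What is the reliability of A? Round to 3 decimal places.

0.640

Var(S+A) = 2 + 2·0.35 = 2.700.
True-score variance = ρ_S + ρ_A + 2·0.35, so 0.7259 = (0.62 + ρ_A + 0.70) / 2.700.
ρ_A = 0.7259·2.700 − 0.62 − 0.70 = 0.640.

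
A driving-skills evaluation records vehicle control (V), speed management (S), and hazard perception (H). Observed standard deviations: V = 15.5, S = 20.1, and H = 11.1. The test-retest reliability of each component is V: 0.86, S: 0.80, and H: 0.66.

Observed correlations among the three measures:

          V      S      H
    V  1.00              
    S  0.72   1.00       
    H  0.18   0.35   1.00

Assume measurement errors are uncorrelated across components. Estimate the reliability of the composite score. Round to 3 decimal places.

0.891

Var(V+S+H) = 15.5² + 20.1² + 11.1² + 2·[15.5·20.1·0.72 + 15.5·11.1·0.18 + 20.1·11.1·0.35] = 767.47 + 666.747 = 1434.22.
Under uncorrelated errors the observed covariances equal the true-score covariances, so only the own-variance terms attenuate.
True-score variance = [15.5²·0.86 + 20.1²·0.80 + 11.1²·0.66] + 666.747 = 611.142 + 666.747 = 1277.89.
Reliability = 1277.89 / 1434.22 = 0.891.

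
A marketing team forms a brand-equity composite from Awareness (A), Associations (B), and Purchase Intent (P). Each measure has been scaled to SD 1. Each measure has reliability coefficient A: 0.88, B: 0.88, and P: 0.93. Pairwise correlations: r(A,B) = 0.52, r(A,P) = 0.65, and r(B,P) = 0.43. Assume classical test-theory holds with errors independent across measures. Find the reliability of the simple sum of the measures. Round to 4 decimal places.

Var(A+B+P) = 3 + 2·[0.52 + 0.65 + 0.43] = 3 + 3.2 = 6.2.
With uncorrelated errors the cross-covariances are all true-score covariance, so they carry over unchanged; only the diagonal terms shrink to ρᵢσᵢ².
True-score variance = [0.88 + 0.88 + 0.93] + 3.2 = 2.69 + 3.2 = 5.89.
Reliability = 5.89 / 6.2 = 0.9500.

0.9500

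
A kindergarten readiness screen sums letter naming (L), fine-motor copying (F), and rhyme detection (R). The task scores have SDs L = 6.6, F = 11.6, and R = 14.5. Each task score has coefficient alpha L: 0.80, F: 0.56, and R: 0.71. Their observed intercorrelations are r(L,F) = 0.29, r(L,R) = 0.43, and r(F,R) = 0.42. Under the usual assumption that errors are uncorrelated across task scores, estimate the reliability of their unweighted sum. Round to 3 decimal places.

Var(L+F+R) = 6.6² + 11.6² + 14.5² + 2·[6.6·11.6·0.29 + 6.6·14.5·0.43 + 11.6·14.5·0.42] = 388.37 + 267.995 = 656.365.
With uncorrelated errors the cross-covariances are all true-score covariance, so they carry over unchanged; only the diagonal terms shrink to ρᵢσᵢ².
True-score variance = [6.6²·0.80 + 11.6²·0.56 + 14.5²·0.71] + 267.995 = 259.479 + 267.995 = 527.474.
Reliability = 527.474 / 656.365 = 0.804.

0.804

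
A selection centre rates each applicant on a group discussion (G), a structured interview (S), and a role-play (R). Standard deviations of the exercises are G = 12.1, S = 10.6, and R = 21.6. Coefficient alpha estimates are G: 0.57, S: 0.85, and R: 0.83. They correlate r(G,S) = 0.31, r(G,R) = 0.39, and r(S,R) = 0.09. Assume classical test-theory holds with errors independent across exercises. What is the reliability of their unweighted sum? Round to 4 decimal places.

0.8484

Var(G+S+R) = 12.1² + 10.6² + 21.6² + 2·[12.1·10.6·0.31 + 12.1·21.6·0.39 + 10.6·21.6·0.09] = 725.33 + 324.595 = 1049.92.
Under uncorrelated errors the observed covariances equal the true-score covariances, so only the own-variance terms attenuate.
True-score variance = [12.1²·0.57 + 10.6²·0.85 + 21.6²·0.83] + 324.595 = 566.205 + 324.595 = 890.799.
Reliability = 890.799 / 1049.92 = 0.8484.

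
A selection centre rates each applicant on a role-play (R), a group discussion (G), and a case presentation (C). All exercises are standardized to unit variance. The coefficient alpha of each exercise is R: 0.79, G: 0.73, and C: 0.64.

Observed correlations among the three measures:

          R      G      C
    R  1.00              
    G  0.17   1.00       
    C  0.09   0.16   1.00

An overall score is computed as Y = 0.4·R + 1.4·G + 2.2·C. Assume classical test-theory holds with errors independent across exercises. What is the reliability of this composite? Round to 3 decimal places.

0.722

Var(Y) = 0.4² + 1.4² + 2.2² + 2·[0.56·0.17 + 0.88·0.09 + 3.08·0.16] = 6.96 + 1.3344 = 8.2944.
Because errors are independent across components, Cov(Tᵢ,Tⱼ) = Cov(Xᵢ,Xⱼ); the off-diagonal part of the true-score variance is the same as above.
True-score variance = [0.4²·0.79 + 1.4²·0.73 + 2.2²·0.64] + 1.3344 = 4.6548 + 1.3344 = 5.9892.
Reliability = 5.9892 / 8.2944 = 0.722.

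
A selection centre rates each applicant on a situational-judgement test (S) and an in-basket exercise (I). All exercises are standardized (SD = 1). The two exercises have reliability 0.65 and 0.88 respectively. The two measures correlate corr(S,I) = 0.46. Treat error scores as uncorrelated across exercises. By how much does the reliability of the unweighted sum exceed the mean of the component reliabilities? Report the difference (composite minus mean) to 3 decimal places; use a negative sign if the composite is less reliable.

Var(sum) = 2 + 0.92 = 2.92; true-score variance = 1.53 + 0.92 = 2.45; composite reliability = 0.8390.
Mean component reliability = 0.7650.
Difference = 0.8390 − 0.7650 = 0.074.

0.074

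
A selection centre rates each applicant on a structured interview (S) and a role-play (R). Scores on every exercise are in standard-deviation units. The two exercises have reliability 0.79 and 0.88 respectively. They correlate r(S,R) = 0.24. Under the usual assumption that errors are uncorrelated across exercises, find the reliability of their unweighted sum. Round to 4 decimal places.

0.8669

Var(S+R) = 2 + 2·[0.24] = 2 + 0.48 = 2.48.
Under uncorrelated errors the observed covariances equal the true-score covariances, so only the own-variance terms attenuate.
True-score variance = [0.79 + 0.88] + 0.48 = 1.67 + 0.48 = 2.15.
Reliability = 2.15 / 2.48 = 0.8669.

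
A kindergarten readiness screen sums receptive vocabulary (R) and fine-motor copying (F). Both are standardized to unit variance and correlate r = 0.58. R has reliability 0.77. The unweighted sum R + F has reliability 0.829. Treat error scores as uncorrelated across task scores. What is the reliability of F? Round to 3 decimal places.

0.690

Var(R+F) = 2 + 2·0.58 = 3.160.
True-score variance = ρ_R + ρ_F + 2·0.58, so 0.829 = (0.77 + ρ_F + 1.16) / 3.160.
ρ_F = 0.829·3.160 − 0.77 − 1.16 = 0.690.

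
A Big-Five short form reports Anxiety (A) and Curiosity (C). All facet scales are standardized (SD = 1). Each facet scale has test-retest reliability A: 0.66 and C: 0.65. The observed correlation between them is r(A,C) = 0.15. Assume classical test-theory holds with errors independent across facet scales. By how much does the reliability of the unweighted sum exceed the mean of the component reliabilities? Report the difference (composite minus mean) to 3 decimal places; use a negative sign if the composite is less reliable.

Var(sum) = 2 + 0.3 = 2.3; true-score variance = 1.31 + 0.3 = 1.61; composite reliability = 0.7000.
Mean component reliability = 0.6550.
Difference = 0.7000 − 0.6550 = 0.045.

0.045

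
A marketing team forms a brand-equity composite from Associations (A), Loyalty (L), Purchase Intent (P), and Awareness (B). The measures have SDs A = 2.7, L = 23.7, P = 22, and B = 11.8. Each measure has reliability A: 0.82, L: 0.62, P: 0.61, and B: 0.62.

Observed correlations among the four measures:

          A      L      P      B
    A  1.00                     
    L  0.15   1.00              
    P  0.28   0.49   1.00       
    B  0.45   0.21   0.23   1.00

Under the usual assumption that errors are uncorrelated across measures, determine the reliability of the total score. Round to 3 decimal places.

0.774

Var(A+L+P+B) = 2.7² + 23.7² + 22² + 11.8² + 2·[2.7·23.7·0.15 + 2.7·22·0.28 + 2.7·11.8·0.45 + 23.7·22·0.49 + 23.7·11.8·0.21 + 22·11.8·0.23] = 1192.22 + 828.98 = 2021.2.
Because errors are independent across components, Cov(Tᵢ,Tⱼ) = Cov(Xᵢ,Xⱼ); the off-diagonal part of the true-score variance is the same as above.
True-score variance = [2.7²·0.82 + 23.7²·0.62 + 22²·0.61 + 11.8²·0.62] + 828.98 = 735.794 + 828.98 = 1564.77.
Reliability = 1564.77 / 2021.2 = 0.774.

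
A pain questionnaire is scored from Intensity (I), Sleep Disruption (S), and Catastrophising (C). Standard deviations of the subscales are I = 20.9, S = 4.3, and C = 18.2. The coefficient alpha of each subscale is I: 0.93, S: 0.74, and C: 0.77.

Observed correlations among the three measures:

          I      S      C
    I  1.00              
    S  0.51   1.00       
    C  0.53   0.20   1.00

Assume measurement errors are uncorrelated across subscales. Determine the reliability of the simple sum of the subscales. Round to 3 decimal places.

0.915

Var(I+S+C) = 20.9² + 4.3² + 18.2² + 2·[20.9·4.3·0.51 + 20.9·18.2·0.53 + 4.3·18.2·0.20] = 786.54 + 526.174 = 1312.71.
Because errors are independent across components, Cov(Tᵢ,Tⱼ) = Cov(Xᵢ,Xⱼ); the off-diagonal part of the true-score variance is the same as above.
True-score variance = [20.9²·0.93 + 4.3²·0.74 + 18.2²·0.77] + 526.174 = 674.971 + 526.174 = 1201.14.
Reliability = 1201.14 / 1312.71 = 0.915.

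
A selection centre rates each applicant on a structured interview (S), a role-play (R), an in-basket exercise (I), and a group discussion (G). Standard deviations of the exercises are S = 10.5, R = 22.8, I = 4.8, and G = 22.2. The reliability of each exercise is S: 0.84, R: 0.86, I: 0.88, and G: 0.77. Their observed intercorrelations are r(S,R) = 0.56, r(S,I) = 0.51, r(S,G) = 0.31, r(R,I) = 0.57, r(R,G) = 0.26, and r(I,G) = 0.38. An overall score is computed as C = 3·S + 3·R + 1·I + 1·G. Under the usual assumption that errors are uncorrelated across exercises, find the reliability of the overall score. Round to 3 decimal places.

Var(C) = 3²·10.5² + 3²·22.8² + 4.8² + 22.2² + 2·[9·10.5·22.8·0.56 + 3·10.5·4.8·0.51 + 3·10.5·22.2·0.31 + 3·22.8·4.8·0.57 + 3·22.8·22.2·0.26 + 4.8·22.2·0.38] = 6186.69 + 4245.82 = 10432.5.
Because errors are independent across components, Cov(Tᵢ,Tⱼ) = Cov(Xᵢ,Xⱼ); the off-diagonal part of the true-score variance is the same as above.
True-score variance = [3²·10.5²·0.84 + 3²·22.8²·0.86 + 4.8²·0.88 + 22.2²·0.77] + 4245.82 = 5256.81 + 4245.82 = 9502.64.
Reliability = 9502.64 / 10432.5 = 0.911.

0.911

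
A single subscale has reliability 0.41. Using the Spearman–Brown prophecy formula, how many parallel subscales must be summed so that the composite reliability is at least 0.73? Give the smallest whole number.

k ≥ ρ*(1−ρ₁)/(ρ₁(1−ρ*)) = 0.73·0.59 / (0.41·0.27) = 3.891.
Smallest integer k = 4.

4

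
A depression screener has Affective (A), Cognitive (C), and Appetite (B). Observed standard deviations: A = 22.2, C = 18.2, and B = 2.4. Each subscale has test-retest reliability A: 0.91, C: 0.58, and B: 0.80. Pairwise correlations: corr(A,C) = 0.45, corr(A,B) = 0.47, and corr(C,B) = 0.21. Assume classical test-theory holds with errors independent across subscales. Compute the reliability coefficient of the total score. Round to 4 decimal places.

Var(A+C+B) = 22.2² + 18.2² + 2.4² + 2·[22.2·18.2·0.45 + 22.2·2.4·0.47 + 18.2·2.4·0.21] = 829.84 + 432.065 = 1261.9.
With uncorrelated errors the cross-covariances are all true-score covariance, so they carry over unchanged; only the diagonal terms shrink to ρᵢσᵢ².
True-score variance = [22.2²·0.91 + 18.2²·0.58 + 2.4²·0.80] + 432.065 = 645.212 + 432.065 = 1077.28.
Reliability = 1077.28 / 1261.9 = 0.8537.

0.8537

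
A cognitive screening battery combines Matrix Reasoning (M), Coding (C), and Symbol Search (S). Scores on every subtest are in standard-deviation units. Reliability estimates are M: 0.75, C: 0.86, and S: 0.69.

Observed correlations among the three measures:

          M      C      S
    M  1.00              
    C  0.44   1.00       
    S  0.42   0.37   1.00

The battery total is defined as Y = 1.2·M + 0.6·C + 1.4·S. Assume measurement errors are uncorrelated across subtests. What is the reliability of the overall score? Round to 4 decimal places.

Var(Y) = 1.2² + 0.6² + 1.4² + 2·[0.72·0.44 + 1.68·0.42 + 0.84·0.37] = 3.76 + 2.6664 = 6.4264.
With uncorrelated errors the cross-covariances are all true-score covariance, so they carry over unchanged; only the diagonal terms shrink to ρᵢσᵢ².
True-score variance = [1.2²·0.75 + 0.6²·0.86 + 1.4²·0.69] + 2.6664 = 2.742 + 2.6664 = 5.4084.
Reliability = 5.4084 / 6.4264 = 0.8416.

0.8416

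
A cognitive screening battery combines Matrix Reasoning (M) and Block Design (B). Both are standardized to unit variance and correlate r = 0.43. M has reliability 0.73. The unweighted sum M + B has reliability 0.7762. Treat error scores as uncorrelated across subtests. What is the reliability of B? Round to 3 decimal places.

0.630

Var(M+B) = 2 + 2·0.43 = 2.860.
True-score variance = ρ_M + ρ_B + 2·0.43, so 0.7762 = (0.73 + ρ_B + 0.86) / 2.860.
ρ_B = 0.7762·2.860 − 0.73 − 0.86 = 0.630.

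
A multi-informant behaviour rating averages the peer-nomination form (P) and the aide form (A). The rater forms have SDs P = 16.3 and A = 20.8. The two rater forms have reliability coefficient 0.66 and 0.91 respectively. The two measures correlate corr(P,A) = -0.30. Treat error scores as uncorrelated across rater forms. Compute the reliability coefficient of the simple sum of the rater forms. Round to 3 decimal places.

0.739

Var(P+A) = 16.3² + 20.8² + 2·[16.3·20.8·(-0.30)] = 698.33 − 203.424 = 494.906.
Under uncorrelated errors the observed covariances equal the true-score covariances, so only the own-variance terms attenuate.
True-score variance = [16.3²·0.66 + 20.8²·0.91] − 203.424 = 569.058 − 203.424 = 365.634.
Reliability = 365.634 / 494.906 = 0.739.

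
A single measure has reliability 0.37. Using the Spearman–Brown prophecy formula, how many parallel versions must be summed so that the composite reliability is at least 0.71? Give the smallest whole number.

5

k ≥ ρ*(1−ρ₁)/(ρ₁(1−ρ*)) = 0.71·0.63 / (0.37·0.29) = 4.169.
Smallest integer k = 5.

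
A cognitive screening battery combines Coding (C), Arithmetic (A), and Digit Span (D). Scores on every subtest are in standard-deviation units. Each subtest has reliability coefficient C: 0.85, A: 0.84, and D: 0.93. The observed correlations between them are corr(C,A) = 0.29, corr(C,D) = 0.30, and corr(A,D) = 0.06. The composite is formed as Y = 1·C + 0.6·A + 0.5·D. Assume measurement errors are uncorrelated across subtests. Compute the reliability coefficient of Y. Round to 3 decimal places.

Var(Y) = 1 + 0.6² + 0.5² + 2·[0.6·0.29 + 0.5·0.30 + 0.3·0.06] = 1.61 + 0.684 = 2.294.
Under uncorrelated errors the observed covariances equal the true-score covariances, so only the own-variance terms attenuate.
True-score variance = [0.85 + 0.6²·0.84 + 0.5²·0.93] + 0.684 = 1.3849 + 0.684 = 2.0689.
Reliability = 2.0689 / 2.294 = 0.902.

0.902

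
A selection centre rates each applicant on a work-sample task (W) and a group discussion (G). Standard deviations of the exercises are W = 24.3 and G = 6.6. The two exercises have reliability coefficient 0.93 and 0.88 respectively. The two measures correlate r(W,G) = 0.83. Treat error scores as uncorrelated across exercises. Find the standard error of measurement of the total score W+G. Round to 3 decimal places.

Var(total) = 634.05 + 266.231 = 900.281.
True-score variance = 587.489 + 266.231 = 853.719, so reliability = 0.9483.
Error variance = 900.281 − 853.719 = 46.5615; SEM = √46.5615 = 6.824.

6.824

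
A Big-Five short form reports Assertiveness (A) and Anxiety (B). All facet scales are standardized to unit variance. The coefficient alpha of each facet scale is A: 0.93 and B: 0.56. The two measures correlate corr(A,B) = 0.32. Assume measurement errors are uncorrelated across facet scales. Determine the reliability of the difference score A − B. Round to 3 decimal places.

0.625

Var(A−B) = 1 + 1 − 2·0.32 = 2 − 0.64 = 1.36.
Because errors are independent across components, Cov(Tᵢ,Tⱼ) = Cov(Xᵢ,Xⱼ); the off-diagonal part of the true-score variance is the same as above.
True-score variance = [0.93 + 0.56] − 0.64 = 1.49 − 0.64 = 0.85.
Reliability = 0.85 / 1.36 = 0.625.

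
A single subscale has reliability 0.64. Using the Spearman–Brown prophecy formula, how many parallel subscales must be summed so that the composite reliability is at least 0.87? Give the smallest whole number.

4

k ≥ ρ*(1−ρ₁)/(ρ₁(1−ρ*)) = 0.87·0.36 / (0.64·0.13) = 3.764.
Smallest integer k = 4.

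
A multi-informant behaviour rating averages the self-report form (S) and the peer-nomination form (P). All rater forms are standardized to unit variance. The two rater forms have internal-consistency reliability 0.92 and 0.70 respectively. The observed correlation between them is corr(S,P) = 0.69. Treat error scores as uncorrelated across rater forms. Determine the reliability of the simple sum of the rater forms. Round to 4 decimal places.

0.8876

Var(S+P) = 2 + 2·[0.69] = 2 + 1.38 = 3.38.
With uncorrelated errors the cross-covariances are all true-score covariance, so they carry over unchanged; only the diagonal terms shrink to ρᵢσᵢ².
True-score variance = [0.92 + 0.70] + 1.38 = 1.62 + 1.38 = 3.
Reliability = 3 / 3.38 = 0.8876.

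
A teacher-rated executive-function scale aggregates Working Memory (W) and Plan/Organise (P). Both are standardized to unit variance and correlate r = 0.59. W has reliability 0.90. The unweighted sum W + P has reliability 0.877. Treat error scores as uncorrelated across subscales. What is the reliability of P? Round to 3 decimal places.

Var(W+P) = 2 + 2·0.59 = 3.180.
True-score variance = ρ_W + ρ_P + 2·0.59, so 0.877 = (0.90 + ρ_P + 1.18) / 3.180.
ρ_P = 0.877·3.180 − 0.90 − 1.18 = 0.709.

0.709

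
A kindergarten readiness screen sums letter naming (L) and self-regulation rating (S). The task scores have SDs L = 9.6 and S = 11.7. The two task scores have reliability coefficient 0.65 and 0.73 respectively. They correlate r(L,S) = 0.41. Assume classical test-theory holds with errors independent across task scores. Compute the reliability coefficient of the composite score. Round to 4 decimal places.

Var(L+S) = 9.6² + 11.7² + 2·[9.6·11.7·0.41] = 229.05 + 92.1024 = 321.152.
Because errors are independent across components, Cov(Tᵢ,Tⱼ) = Cov(Xᵢ,Xⱼ); the off-diagonal part of the true-score variance is the same as above.
True-score variance = [9.6²·0.65 + 11.7²·0.73] + 92.1024 = 159.834 + 92.1024 = 251.936.
Reliability = 251.936 / 321.152 = 0.7845.

0.7845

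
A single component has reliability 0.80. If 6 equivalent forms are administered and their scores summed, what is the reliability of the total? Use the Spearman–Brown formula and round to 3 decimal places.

ρ_k = kρ / (1 + (k−1)ρ) = 6·0.80 / (1 + 5·0.80) = 4.800 / 5.000 = 0.960.

0.960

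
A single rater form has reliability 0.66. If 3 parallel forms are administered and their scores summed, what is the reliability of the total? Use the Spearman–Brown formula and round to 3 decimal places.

0.853

ρ_k = kρ / (1 + (k−1)ρ) = 3·0.66 / (1 + 2·0.66) = 1.980 / 2.320 = 0.853.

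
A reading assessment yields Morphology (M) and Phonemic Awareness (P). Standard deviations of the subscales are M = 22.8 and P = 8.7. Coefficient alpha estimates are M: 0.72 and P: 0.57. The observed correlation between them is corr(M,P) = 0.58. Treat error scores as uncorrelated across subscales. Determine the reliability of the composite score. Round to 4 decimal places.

0.7843

Var(M+P) = 22.8² + 8.7² + 2·[22.8·8.7·0.58] = 595.53 + 230.098 = 825.628.
With uncorrelated errors the cross-covariances are all true-score covariance, so they carry over unchanged; only the diagonal terms shrink to ρᵢσᵢ².
True-score variance = [22.8²·0.72 + 8.7²·0.57] + 230.098 = 417.428 + 230.098 = 647.526.
Reliability = 647.526 / 825.628 = 0.7843.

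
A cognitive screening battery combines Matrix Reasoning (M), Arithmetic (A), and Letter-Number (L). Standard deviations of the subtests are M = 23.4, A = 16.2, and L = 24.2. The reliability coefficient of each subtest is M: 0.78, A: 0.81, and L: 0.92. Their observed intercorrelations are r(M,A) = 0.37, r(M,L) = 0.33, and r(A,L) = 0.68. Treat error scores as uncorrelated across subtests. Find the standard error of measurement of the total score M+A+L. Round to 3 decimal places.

14.737

Var(total) = 1395.64 + 1187.44 = 2583.08.
True-score variance = 1178.46 + 1187.44 = 2365.9, so reliability = 0.9159.
Error variance = 2583.08 − 2365.9 = 217.178; SEM = √217.178 = 14.737.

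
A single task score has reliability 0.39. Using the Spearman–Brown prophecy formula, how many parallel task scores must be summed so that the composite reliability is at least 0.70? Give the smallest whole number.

4

k ≥ ρ*(1−ρ₁)/(ρ₁(1−ρ*)) = 0.70·0.61 / (0.39·0.30) = 3.650.
Smallest integer k = 4.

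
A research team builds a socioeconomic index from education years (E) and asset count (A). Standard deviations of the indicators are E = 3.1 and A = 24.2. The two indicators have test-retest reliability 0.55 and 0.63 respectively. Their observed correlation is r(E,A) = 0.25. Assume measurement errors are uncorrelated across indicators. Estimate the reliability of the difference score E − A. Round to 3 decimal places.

0.604

Var(E−A) = 3.1² + 24.2² − 2·3.1·24.2·0.25 = 595.25 − 37.51 = 557.74.
With uncorrelated errors the cross-covariances are all true-score covariance, so they carry over unchanged; only the diagonal terms shrink to ρᵢσᵢ².
True-score variance = [3.1²·0.55 + 24.2²·0.63] − 37.51 = 374.239 − 37.51 = 336.729.
Reliability = 336.729 / 557.74 = 0.604.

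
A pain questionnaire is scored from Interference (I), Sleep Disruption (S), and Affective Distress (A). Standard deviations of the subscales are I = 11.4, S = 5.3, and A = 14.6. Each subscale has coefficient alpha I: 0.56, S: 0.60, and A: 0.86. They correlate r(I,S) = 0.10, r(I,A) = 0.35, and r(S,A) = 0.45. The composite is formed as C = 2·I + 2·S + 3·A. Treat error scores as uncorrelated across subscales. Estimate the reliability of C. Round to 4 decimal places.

Var(C) = 2²·11.4² + 2²·5.3² + 3²·14.6² + 2·[4·11.4·5.3·0.10 + 6·11.4·14.6·0.35 + 6·5.3·14.6·0.45] = 2550.64 + 1165.24 = 3715.88.
With uncorrelated errors the cross-covariances are all true-score covariance, so they carry over unchanged; only the diagonal terms shrink to ρᵢσᵢ².
True-score variance = [2²·11.4²·0.56 + 2²·5.3²·0.60 + 3²·14.6²·0.86] + 1165.24 = 2008.38 + 1165.24 = 3173.62.
Reliability = 3173.62 / 3715.88 = 0.8541.

0.8541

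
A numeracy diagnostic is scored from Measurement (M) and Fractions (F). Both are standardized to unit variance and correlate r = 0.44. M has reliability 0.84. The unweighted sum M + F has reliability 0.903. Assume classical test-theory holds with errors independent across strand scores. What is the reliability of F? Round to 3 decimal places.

Var(M+F) = 2 + 2·0.44 = 2.880.
True-score variance = ρ_M + ρ_F + 2·0.44, so 0.903 = (0.84 + ρ_F + 0.88) / 2.880.
ρ_F = 0.903·2.880 − 0.84 − 0.88 = 0.881.

0.881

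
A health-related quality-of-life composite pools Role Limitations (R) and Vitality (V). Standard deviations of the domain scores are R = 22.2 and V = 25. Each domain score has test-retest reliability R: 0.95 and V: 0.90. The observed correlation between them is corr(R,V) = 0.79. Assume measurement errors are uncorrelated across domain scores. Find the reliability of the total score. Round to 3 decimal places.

0.956

Var(R+V) = 22.2² + 25² + 2·[22.2·25·0.79] = 1117.84 + 876.9 = 1994.74.
Under uncorrelated errors the observed covariances equal the true-score covariances, so only the own-variance terms attenuate.
True-score variance = [22.2²·0.95 + 25²·0.90] + 876.9 = 1030.7 + 876.9 = 1907.6.
Reliability = 1907.6 / 1994.74 = 0.956.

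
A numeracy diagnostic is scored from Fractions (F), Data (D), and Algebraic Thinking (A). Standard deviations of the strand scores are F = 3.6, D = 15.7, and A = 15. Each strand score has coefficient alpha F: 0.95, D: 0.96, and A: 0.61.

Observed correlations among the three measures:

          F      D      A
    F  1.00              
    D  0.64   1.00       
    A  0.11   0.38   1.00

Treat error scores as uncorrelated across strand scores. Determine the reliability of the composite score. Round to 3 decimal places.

Var(F+D+A) = 3.6² + 15.7² + 15² + 2·[3.6·15.7·0.64 + 3.6·15·0.11 + 15.7·15·0.38] = 484.45 + 263.206 = 747.656.
With uncorrelated errors the cross-covariances are all true-score covariance, so they carry over unchanged; only the diagonal terms shrink to ρᵢσᵢ².
True-score variance = [3.6²·0.95 + 15.7²·0.96 + 15²·0.61] + 263.206 = 386.192 + 263.206 = 649.398.
Reliability = 649.398 / 747.656 = 0.869.

0.869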